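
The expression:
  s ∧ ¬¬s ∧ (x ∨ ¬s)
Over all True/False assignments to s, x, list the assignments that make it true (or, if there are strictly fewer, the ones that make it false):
is true only for:
  s=True, x=True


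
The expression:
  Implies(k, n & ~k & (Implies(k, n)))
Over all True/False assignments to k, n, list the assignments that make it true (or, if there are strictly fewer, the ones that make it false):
is true only for:
  k=False, n=False;
  k=False, n=True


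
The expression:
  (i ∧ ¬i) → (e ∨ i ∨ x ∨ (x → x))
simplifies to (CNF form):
True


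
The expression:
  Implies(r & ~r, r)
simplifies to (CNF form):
True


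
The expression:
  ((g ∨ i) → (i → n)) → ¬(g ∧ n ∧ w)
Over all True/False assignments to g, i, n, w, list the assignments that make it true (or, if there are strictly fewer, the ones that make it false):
is false only for:
  g=True, i=False, n=True, w=True;
  g=True, i=True, n=True, w=True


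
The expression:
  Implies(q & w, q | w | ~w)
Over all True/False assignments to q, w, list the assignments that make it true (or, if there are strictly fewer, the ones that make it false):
is always true.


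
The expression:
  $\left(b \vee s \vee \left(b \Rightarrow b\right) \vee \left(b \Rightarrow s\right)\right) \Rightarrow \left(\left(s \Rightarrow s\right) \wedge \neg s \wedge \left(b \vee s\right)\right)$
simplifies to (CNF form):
$b \wedge \neg s$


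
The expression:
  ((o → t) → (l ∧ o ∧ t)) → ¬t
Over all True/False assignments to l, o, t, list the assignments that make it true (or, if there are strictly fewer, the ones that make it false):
is false only for:
  l=True, o=True, t=True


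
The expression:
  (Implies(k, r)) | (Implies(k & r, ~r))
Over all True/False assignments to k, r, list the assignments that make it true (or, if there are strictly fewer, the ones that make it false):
is always true.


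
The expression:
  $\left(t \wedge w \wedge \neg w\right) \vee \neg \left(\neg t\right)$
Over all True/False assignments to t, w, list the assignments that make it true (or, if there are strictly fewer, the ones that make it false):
is true only for:
  t=True, w=False;
  t=True, w=True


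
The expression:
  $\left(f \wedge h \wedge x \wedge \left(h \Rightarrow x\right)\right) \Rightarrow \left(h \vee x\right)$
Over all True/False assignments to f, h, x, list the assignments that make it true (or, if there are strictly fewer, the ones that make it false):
is always true.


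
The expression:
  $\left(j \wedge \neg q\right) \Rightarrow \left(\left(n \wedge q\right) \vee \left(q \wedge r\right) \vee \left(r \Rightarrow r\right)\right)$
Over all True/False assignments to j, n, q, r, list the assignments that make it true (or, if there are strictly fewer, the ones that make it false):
is always true.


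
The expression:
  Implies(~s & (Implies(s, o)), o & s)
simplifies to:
s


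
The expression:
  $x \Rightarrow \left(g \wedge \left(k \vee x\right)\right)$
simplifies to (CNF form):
$g \vee \neg x$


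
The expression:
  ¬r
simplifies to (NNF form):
¬r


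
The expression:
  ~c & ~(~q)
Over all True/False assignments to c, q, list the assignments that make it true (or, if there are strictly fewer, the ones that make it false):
is true only for:
  c=False, q=True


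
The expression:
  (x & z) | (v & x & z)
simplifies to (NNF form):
x & z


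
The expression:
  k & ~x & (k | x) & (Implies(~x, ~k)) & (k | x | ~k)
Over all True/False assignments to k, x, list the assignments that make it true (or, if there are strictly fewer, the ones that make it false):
is never true.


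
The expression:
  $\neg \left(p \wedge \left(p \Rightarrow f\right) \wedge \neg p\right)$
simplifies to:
$\text{True}$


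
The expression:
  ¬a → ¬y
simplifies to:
a ∨ ¬y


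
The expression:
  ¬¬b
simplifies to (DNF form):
b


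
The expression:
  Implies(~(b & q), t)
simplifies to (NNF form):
t | (b & q)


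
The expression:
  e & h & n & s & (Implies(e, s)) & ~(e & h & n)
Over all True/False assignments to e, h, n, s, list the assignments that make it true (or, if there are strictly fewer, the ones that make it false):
is never true.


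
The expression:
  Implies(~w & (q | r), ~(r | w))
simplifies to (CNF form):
w | ~r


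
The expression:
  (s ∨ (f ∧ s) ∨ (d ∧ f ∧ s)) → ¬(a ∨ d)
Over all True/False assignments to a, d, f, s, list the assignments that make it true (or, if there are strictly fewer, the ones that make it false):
is false only for:
  a=False, d=True, f=False, s=True;
  a=False, d=True, f=True, s=True;
  a=True, d=False, f=False, s=True;
  a=True, d=False, f=True, s=True;
  a=True, d=True, f=False, s=True;
  a=True, d=True, f=True, s=True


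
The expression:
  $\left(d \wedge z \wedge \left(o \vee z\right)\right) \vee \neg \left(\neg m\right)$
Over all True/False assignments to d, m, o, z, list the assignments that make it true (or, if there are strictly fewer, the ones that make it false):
is false only for:
  d=False, m=False, o=False, z=False;
  d=False, m=False, o=False, z=True;
  d=False, m=False, o=True, z=False;
  d=False, m=False, o=True, z=True;
  d=True, m=False, o=False, z=False;
  d=True, m=False, o=True, z=False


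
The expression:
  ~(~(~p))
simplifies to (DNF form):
~p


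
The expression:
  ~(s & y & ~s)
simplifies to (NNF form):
True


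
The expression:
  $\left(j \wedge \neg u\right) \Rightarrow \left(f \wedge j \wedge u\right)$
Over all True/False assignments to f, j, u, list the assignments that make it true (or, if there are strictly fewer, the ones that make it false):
is false only for:
  f=False, j=True, u=False;
  f=True, j=True, u=False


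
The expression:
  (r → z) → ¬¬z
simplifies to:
r ∨ z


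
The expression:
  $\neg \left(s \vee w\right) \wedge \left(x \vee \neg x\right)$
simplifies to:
$\neg s \wedge \neg w$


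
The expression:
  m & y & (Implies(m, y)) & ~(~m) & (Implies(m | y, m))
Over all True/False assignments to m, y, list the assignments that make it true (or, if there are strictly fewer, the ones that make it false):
is true only for:
  m=True, y=True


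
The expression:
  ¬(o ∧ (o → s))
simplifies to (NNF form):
¬o ∨ ¬s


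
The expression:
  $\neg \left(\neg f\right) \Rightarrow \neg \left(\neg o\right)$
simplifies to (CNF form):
$o \vee \neg f$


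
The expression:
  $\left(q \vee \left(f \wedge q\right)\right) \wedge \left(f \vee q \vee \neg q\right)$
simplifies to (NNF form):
$q$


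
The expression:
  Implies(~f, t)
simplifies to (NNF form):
f | t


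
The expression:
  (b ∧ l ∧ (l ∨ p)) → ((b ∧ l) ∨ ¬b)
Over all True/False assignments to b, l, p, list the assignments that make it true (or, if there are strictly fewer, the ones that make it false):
is always true.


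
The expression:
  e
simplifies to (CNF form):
e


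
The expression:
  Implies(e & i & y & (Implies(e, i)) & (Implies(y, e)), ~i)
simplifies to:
~e | ~i | ~y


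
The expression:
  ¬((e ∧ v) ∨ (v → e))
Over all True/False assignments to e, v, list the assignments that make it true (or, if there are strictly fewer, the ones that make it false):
is true only for:
  e=False, v=True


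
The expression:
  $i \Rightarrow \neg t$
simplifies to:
$\neg i \vee \neg t$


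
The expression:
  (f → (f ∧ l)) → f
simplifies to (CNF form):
f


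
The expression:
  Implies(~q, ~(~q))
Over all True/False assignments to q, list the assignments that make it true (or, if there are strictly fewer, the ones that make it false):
is true only for:
  q=True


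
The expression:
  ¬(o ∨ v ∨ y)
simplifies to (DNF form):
¬o ∧ ¬v ∧ ¬y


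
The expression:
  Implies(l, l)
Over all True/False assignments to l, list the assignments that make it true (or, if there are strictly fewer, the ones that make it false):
is always true.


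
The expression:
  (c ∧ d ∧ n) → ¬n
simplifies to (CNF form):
¬c ∨ ¬d ∨ ¬n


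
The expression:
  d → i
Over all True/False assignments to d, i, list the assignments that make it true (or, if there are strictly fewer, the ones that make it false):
is false only for:
  d=True, i=False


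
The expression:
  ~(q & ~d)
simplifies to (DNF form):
d | ~q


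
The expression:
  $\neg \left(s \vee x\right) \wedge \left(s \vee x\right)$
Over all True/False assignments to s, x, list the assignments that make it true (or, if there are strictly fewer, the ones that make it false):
is never true.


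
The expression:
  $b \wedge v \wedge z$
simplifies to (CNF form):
$b \wedge v \wedge z$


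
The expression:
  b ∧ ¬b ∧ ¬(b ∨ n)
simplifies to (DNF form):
False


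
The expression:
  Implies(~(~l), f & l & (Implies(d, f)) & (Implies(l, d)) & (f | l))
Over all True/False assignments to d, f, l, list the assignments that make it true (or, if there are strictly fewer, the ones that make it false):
is false only for:
  d=False, f=False, l=True;
  d=False, f=True, l=True;
  d=True, f=False, l=True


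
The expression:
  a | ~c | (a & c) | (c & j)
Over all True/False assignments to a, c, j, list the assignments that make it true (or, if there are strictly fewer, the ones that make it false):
is false only for:
  a=False, c=True, j=False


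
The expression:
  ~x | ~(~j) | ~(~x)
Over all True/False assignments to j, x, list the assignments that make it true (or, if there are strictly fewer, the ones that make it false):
is always true.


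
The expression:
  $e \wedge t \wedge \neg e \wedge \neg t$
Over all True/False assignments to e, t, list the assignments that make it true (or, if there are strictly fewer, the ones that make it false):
is never true.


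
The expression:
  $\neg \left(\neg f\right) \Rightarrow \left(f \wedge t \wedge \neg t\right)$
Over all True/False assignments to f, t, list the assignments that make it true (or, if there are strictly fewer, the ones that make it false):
is true only for:
  f=False, t=False;
  f=False, t=True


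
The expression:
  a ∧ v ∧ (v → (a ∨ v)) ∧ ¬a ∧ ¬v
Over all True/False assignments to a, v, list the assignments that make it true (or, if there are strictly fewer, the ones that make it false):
is never true.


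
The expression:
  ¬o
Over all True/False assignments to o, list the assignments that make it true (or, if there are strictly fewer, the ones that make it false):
is true only for:
  o=False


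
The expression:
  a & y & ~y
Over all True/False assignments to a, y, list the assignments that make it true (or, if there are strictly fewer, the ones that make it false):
is never true.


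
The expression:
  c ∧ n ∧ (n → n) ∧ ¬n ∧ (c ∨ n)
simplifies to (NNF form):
False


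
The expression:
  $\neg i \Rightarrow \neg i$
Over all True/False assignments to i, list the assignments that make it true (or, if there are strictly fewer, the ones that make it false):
is always true.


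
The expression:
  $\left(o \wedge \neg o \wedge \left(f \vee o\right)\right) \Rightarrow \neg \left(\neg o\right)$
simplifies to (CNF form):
$\text{True}$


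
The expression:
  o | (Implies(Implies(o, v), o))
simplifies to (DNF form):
o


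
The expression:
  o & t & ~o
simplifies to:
False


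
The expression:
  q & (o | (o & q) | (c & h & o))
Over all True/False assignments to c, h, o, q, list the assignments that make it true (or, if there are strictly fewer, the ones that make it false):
is true only for:
  c=False, h=False, o=True, q=True;
  c=False, h=True, o=True, q=True;
  c=True, h=False, o=True, q=True;
  c=True, h=True, o=True, q=True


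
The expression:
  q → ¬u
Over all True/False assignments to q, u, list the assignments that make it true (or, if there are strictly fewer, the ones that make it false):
is false only for:
  q=True, u=True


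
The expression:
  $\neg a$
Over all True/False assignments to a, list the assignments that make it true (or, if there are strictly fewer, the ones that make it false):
is true only for:
  a=False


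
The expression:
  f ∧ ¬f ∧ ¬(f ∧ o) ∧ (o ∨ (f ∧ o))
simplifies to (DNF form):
False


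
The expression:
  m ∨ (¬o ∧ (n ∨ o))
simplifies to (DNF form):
m ∨ (n ∧ ¬o)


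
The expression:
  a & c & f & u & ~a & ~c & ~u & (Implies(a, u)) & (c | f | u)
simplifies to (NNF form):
False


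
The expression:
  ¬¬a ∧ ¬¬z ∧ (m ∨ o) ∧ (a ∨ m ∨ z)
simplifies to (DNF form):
(a ∧ m ∧ z) ∨ (a ∧ o ∧ z)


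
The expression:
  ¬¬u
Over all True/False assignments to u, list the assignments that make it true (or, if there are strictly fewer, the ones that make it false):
is true only for:
  u=True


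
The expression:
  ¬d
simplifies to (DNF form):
¬d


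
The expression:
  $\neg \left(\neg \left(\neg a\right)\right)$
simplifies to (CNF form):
$\neg a$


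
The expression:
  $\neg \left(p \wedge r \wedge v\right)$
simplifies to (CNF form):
$\neg p \vee \neg r \vee \neg v$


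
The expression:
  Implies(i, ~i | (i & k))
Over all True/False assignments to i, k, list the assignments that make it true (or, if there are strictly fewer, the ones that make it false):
is false only for:
  i=True, k=False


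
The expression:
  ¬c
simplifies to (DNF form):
¬c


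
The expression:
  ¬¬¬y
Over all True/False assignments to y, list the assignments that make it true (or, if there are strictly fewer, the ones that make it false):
is true only for:
  y=False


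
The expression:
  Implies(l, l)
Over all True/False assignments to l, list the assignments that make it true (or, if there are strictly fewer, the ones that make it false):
is always true.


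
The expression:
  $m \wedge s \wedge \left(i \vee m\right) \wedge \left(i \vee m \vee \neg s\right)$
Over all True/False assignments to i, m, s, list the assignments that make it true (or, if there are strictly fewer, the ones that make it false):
is true only for:
  i=False, m=True, s=True;
  i=True, m=True, s=True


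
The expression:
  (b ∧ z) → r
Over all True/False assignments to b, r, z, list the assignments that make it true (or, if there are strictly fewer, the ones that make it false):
is false only for:
  b=True, r=False, z=True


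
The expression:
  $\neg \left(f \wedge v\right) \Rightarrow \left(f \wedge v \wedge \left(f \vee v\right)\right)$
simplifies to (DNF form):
$f \wedge v$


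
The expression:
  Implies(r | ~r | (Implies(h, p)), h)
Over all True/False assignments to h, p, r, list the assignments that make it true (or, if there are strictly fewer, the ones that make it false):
is true only for:
  h=True, p=False, r=False;
  h=True, p=False, r=True;
  h=True, p=True, r=False;
  h=True, p=True, r=True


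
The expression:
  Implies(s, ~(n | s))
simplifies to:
~s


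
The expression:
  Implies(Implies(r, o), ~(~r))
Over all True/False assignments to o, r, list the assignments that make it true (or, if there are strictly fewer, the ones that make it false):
is true only for:
  o=False, r=True;
  o=True, r=True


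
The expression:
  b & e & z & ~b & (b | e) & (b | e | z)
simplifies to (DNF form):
False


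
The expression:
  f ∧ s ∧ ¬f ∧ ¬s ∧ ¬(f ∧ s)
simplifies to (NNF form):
False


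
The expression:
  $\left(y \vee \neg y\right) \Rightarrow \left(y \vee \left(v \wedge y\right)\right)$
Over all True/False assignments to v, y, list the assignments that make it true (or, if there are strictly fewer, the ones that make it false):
is true only for:
  v=False, y=True;
  v=True, y=True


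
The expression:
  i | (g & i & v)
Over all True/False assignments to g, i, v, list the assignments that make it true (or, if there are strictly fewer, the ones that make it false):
is true only for:
  g=False, i=True, v=False;
  g=False, i=True, v=True;
  g=True, i=True, v=False;
  g=True, i=True, v=True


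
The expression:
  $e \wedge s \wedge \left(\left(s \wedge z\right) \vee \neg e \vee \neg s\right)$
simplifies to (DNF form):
$e \wedge s \wedge z$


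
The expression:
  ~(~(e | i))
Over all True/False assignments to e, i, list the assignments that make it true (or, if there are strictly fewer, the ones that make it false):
is false only for:
  e=False, i=False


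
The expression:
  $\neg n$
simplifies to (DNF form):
$\neg n$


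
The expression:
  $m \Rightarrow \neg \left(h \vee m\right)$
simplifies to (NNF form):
$\neg m$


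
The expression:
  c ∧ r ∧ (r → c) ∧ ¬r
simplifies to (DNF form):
False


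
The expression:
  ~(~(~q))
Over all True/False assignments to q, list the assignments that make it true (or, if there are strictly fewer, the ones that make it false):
is true only for:
  q=False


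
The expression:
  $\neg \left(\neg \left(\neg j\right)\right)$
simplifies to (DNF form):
$\neg j$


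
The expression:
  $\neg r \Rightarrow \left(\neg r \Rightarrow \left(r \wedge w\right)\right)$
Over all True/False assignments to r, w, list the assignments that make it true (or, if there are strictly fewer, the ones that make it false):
is true only for:
  r=True, w=False;
  r=True, w=True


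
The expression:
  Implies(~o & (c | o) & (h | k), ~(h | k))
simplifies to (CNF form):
(o | ~c | ~h) & (o | ~c | ~k)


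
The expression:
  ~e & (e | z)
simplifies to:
z & ~e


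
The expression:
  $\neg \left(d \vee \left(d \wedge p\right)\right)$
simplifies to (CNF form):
$\neg d$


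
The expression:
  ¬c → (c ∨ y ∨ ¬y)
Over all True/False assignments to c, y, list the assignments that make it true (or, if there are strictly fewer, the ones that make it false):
is always true.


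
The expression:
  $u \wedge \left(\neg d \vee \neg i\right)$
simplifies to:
$u \wedge \left(\neg d \vee \neg i\right)$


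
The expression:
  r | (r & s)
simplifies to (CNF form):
r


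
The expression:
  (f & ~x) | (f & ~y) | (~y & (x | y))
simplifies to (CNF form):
(f | x) & (~x | ~y)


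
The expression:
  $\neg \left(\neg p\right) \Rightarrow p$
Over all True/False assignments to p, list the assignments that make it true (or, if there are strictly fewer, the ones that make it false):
is always true.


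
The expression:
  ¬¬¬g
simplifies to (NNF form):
¬g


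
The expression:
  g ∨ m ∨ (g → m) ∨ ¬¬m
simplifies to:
True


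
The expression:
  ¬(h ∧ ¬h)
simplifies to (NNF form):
True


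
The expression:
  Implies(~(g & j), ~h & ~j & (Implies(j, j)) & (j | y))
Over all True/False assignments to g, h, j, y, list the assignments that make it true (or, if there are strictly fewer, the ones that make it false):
is true only for:
  g=False, h=False, j=False, y=True;
  g=True, h=False, j=False, y=True;
  g=True, h=False, j=True, y=False;
  g=True, h=False, j=True, y=True;
  g=True, h=True, j=True, y=False;
  g=True, h=True, j=True, y=True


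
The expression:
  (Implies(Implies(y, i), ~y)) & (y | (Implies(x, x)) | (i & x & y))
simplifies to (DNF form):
~i | ~y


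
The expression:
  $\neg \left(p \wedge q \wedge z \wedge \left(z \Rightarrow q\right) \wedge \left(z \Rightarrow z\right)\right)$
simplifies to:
$\neg p \vee \neg q \vee \neg z$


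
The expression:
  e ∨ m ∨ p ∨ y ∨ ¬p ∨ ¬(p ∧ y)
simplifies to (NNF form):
True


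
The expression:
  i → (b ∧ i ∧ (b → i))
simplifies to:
b ∨ ¬i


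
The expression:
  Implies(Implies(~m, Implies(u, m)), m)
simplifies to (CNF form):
m | u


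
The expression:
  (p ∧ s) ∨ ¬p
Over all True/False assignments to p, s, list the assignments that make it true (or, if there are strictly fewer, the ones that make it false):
is false only for:
  p=True, s=False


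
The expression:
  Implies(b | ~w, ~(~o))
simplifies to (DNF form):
o | (w & ~b)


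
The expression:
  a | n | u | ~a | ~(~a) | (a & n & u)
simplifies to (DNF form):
True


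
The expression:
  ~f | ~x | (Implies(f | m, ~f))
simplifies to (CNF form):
~f | ~x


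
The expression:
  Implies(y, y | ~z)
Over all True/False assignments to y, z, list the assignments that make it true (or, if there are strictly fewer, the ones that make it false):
is always true.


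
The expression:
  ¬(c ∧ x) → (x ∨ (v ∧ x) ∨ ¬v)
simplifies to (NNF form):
x ∨ ¬v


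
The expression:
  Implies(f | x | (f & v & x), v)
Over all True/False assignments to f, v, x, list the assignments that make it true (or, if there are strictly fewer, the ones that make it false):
is false only for:
  f=False, v=False, x=True;
  f=True, v=False, x=False;
  f=True, v=False, x=True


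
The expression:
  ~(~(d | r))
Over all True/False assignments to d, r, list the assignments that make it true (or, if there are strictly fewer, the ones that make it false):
is false only for:
  d=False, r=False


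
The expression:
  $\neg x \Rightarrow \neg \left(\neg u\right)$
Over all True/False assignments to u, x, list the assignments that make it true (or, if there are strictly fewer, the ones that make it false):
is false only for:
  u=False, x=False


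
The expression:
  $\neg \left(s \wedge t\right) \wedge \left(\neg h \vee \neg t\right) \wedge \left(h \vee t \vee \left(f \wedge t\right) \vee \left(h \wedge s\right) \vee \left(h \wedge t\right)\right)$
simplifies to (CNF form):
$\left(h \vee t\right) \wedge \left(h \vee \neg s\right) \wedge \left(\neg h \vee \neg t\right)$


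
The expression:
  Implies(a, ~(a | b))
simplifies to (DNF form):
~a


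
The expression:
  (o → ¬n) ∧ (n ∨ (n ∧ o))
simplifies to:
n ∧ ¬o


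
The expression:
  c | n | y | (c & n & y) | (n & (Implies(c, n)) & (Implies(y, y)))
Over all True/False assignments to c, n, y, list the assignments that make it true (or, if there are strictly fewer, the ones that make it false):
is false only for:
  c=False, n=False, y=False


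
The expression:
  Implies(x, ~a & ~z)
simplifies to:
~x | (~a & ~z)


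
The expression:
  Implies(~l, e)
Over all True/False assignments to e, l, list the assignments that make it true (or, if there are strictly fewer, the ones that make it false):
is false only for:
  e=False, l=False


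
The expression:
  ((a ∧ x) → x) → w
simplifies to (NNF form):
w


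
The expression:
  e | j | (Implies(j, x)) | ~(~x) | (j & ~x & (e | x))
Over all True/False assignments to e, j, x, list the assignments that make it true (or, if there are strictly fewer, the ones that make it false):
is always true.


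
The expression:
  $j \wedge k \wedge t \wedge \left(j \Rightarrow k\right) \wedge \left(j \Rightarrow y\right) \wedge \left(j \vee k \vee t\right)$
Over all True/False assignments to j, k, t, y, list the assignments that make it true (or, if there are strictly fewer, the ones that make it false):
is true only for:
  j=True, k=True, t=True, y=True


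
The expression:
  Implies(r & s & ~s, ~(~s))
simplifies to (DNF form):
True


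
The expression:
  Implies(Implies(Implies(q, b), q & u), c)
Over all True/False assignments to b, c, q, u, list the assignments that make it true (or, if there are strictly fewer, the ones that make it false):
is false only for:
  b=False, c=False, q=True, u=False;
  b=False, c=False, q=True, u=True;
  b=True, c=False, q=True, u=True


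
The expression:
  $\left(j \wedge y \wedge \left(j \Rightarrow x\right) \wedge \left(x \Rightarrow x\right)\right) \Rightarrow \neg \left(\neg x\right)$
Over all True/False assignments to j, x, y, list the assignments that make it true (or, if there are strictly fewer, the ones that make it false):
is always true.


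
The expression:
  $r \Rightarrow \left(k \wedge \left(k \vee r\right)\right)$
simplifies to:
$k \vee \neg r$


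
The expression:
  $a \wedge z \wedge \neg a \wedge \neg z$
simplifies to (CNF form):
$\text{False}$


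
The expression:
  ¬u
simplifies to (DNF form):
¬u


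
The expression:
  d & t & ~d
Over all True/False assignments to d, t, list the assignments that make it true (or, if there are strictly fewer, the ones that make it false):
is never true.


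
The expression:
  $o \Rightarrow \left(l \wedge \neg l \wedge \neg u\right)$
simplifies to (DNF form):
$\neg o$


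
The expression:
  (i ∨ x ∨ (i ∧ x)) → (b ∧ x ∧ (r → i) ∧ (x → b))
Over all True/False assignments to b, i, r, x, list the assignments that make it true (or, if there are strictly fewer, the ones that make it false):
is true only for:
  b=False, i=False, r=False, x=False;
  b=False, i=False, r=True, x=False;
  b=True, i=False, r=False, x=False;
  b=True, i=False, r=False, x=True;
  b=True, i=False, r=True, x=False;
  b=True, i=True, r=False, x=True;
  b=True, i=True, r=True, x=True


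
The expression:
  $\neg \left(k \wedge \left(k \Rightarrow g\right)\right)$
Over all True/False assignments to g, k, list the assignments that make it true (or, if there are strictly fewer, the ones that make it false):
is false only for:
  g=True, k=True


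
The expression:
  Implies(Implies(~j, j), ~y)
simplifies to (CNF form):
~j | ~y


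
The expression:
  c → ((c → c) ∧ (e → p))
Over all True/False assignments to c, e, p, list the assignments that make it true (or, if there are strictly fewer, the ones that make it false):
is false only for:
  c=True, e=True, p=False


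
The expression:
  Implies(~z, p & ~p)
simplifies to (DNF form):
z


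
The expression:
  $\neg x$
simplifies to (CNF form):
$\neg x$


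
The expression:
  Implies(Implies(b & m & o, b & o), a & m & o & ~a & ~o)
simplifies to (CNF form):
False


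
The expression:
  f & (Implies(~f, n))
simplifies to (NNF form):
f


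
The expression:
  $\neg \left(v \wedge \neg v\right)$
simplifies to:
$\text{True}$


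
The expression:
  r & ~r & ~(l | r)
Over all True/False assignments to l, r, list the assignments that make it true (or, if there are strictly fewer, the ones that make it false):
is never true.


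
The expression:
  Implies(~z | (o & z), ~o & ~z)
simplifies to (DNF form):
~o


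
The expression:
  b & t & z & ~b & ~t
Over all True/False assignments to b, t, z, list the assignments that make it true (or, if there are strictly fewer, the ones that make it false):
is never true.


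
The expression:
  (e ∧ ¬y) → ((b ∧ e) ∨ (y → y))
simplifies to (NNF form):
True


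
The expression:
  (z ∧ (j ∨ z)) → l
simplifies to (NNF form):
l ∨ ¬z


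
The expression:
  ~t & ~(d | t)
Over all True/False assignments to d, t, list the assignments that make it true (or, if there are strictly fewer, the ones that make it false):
is true only for:
  d=False, t=False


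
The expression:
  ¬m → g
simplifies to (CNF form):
g ∨ m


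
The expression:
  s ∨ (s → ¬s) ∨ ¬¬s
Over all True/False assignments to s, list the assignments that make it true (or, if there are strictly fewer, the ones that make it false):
is always true.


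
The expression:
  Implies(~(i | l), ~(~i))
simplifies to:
i | l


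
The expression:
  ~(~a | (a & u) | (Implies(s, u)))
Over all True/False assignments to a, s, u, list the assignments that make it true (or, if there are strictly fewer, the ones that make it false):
is true only for:
  a=True, s=True, u=False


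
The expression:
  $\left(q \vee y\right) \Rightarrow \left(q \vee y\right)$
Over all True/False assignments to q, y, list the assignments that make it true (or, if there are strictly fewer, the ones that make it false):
is always true.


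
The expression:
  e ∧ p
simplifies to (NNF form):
e ∧ p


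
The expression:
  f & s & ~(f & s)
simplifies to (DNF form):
False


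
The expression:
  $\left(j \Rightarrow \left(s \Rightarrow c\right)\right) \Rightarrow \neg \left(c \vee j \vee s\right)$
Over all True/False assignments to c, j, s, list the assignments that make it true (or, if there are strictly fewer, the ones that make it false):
is true only for:
  c=False, j=False, s=False;
  c=False, j=True, s=True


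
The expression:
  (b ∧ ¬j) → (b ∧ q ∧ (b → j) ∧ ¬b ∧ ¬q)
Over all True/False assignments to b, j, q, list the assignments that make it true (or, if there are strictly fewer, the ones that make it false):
is false only for:
  b=True, j=False, q=False;
  b=True, j=False, q=True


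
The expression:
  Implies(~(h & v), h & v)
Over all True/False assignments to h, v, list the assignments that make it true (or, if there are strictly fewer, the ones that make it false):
is true only for:
  h=True, v=True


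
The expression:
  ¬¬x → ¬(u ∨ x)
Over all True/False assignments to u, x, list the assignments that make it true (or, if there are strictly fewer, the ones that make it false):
is true only for:
  u=False, x=False;
  u=True, x=False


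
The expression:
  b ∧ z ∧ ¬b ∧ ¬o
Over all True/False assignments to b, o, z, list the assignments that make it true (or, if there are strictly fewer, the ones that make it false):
is never true.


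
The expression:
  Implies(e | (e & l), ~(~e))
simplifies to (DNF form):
True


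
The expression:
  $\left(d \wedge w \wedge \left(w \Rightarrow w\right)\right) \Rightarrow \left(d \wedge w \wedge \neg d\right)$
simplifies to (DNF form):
$\neg d \vee \neg w$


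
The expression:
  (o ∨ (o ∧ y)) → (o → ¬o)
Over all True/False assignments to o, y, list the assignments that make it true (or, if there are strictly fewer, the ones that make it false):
is true only for:
  o=False, y=False;
  o=False, y=True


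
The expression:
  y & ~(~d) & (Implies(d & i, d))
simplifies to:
d & y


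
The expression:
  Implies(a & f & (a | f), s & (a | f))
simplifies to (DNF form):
s | ~a | ~f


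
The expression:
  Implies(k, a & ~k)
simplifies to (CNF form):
~k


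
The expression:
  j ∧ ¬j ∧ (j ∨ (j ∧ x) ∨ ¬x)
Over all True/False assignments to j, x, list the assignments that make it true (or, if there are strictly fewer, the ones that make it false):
is never true.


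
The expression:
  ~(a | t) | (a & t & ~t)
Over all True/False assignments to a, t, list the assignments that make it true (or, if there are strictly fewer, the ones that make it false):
is true only for:
  a=False, t=False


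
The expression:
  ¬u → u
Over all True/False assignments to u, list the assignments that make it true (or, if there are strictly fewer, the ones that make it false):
is true only for:
  u=True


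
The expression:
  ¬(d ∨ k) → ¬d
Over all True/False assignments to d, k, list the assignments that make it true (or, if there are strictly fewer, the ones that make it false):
is always true.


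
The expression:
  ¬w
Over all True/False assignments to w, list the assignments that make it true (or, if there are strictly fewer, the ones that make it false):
is true only for:
  w=False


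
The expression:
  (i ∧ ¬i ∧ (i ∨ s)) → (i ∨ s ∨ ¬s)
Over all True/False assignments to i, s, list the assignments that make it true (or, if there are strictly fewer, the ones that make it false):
is always true.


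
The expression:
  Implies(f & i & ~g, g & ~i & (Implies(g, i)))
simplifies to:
g | ~f | ~i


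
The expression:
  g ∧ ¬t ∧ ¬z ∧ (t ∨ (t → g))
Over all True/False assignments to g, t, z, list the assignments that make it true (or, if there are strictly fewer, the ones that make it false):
is true only for:
  g=True, t=False, z=False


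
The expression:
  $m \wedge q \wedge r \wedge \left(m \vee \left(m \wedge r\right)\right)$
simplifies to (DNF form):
$m \wedge q \wedge r$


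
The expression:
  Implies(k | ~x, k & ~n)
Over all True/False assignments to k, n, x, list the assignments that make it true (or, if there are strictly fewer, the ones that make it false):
is true only for:
  k=False, n=False, x=True;
  k=False, n=True, x=True;
  k=True, n=False, x=False;
  k=True, n=False, x=True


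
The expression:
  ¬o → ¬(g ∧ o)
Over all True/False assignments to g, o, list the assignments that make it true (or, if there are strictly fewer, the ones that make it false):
is always true.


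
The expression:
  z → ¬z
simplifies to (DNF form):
¬z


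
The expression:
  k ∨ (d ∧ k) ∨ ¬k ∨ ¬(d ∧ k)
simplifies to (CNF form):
True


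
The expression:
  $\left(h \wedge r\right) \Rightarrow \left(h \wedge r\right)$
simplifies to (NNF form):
$\text{True}$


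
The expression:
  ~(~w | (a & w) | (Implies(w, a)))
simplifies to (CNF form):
w & ~a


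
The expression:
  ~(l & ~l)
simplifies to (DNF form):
True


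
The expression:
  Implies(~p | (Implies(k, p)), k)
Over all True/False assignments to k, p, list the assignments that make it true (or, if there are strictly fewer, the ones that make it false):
is true only for:
  k=True, p=False;
  k=True, p=True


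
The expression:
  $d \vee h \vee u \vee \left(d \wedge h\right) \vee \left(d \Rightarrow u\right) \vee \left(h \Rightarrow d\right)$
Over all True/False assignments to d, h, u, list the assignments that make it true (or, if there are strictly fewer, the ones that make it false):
is always true.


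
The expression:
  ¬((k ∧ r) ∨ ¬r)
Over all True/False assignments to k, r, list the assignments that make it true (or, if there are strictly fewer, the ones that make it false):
is true only for:
  k=False, r=True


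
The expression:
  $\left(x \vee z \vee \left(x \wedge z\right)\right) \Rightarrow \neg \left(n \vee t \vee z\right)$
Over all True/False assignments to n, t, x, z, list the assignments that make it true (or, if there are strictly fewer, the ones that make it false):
is true only for:
  n=False, t=False, x=False, z=False;
  n=False, t=False, x=True, z=False;
  n=False, t=True, x=False, z=False;
  n=True, t=False, x=False, z=False;
  n=True, t=True, x=False, z=False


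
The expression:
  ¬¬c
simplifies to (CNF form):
c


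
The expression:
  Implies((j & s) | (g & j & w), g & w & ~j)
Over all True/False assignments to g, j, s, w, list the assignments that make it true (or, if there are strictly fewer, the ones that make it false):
is false only for:
  g=False, j=True, s=True, w=False;
  g=False, j=True, s=True, w=True;
  g=True, j=True, s=False, w=True;
  g=True, j=True, s=True, w=False;
  g=True, j=True, s=True, w=True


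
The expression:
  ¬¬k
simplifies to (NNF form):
k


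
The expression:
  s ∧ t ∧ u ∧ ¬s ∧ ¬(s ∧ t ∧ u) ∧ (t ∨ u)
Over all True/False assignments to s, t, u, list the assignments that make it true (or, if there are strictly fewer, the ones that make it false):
is never true.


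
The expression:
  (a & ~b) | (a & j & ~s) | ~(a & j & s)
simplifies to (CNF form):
~a | ~b | ~j | ~s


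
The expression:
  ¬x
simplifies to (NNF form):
¬x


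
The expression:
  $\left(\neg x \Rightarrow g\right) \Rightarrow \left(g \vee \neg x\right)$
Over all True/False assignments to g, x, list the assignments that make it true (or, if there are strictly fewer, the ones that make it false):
is false only for:
  g=False, x=True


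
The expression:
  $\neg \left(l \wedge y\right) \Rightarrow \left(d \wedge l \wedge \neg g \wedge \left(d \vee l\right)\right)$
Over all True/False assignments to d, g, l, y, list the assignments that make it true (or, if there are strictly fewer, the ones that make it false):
is true only for:
  d=False, g=False, l=True, y=True;
  d=False, g=True, l=True, y=True;
  d=True, g=False, l=True, y=False;
  d=True, g=False, l=True, y=True;
  d=True, g=True, l=True, y=True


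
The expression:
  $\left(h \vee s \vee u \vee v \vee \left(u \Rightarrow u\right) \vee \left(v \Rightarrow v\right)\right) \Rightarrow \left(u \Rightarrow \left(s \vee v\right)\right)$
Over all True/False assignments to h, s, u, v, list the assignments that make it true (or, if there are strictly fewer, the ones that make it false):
is false only for:
  h=False, s=False, u=True, v=False;
  h=True, s=False, u=True, v=False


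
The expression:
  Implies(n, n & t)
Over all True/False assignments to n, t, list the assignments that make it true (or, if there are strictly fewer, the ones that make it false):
is false only for:
  n=True, t=False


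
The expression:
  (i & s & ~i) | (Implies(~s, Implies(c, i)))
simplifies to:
i | s | ~c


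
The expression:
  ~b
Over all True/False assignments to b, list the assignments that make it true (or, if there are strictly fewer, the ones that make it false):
is true only for:
  b=False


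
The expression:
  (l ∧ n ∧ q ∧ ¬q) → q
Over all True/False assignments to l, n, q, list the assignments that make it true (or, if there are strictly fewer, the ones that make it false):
is always true.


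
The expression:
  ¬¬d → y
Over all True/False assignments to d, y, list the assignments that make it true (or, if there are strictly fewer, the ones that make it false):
is false only for:
  d=True, y=False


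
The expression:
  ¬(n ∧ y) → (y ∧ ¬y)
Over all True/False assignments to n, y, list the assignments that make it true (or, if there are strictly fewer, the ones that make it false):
is true only for:
  n=True, y=True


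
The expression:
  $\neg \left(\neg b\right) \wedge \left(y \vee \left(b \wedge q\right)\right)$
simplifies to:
$b \wedge \left(q \vee y\right)$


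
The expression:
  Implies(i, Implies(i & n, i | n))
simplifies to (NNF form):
True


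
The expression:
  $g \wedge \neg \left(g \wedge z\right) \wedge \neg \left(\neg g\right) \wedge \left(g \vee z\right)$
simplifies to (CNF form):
$g \wedge \neg z$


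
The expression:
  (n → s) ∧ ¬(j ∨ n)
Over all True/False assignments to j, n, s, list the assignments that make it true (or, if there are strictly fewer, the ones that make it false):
is true only for:
  j=False, n=False, s=False;
  j=False, n=False, s=True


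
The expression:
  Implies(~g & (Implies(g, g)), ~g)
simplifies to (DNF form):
True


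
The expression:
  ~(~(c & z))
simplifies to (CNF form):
c & z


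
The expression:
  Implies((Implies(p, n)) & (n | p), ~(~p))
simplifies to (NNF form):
p | ~n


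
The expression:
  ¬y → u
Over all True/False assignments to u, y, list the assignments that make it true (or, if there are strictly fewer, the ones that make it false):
is false only for:
  u=False, y=False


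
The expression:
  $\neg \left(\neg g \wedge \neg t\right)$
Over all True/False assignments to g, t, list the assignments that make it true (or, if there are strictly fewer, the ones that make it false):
is false only for:
  g=False, t=False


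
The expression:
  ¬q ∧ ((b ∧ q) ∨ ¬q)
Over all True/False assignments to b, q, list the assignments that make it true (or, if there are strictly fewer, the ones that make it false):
is true only for:
  b=False, q=False;
  b=True, q=False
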